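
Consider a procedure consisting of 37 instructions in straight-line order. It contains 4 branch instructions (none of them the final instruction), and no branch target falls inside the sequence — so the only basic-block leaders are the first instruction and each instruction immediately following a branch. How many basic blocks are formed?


With no in-sequence branch targets, the leaders are the first instruction plus the instruction after each branch.
Number of basic blocks = branches + 1
= 4 + 1 = 5

5


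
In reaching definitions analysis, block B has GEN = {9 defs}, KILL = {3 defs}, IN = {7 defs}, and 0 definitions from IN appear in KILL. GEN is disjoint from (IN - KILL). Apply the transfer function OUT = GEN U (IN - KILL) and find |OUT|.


IN - KILL: 7 - 0 = 7 surviving definitions
OUT = GEN + surviving = 9 + 7 = 16

16


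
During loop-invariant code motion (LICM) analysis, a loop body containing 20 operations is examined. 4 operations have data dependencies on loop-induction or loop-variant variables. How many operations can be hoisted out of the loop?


Invariant candidates = total - loop-dependent
= 20 - 4 = 16

16


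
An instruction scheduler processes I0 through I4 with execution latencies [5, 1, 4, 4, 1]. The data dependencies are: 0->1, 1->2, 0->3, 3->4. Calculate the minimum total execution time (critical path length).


Compute longest path through dependency graph: dist(Ik) = max over predecessors of dist + latency(Ik).
dist(I0) = latency 5 = 5
dist(I1) = dist(I0) + 1 = 5 + 1 = 6
dist(I2) = dist(I1) + 4 = 6 + 4 = 10
dist(I3) = dist(I0) + 4 = 5 + 4 = 9
dist(I4) = dist(I3) + 1 = 9 + 1 = 10
Critical path = max dist = 10

10


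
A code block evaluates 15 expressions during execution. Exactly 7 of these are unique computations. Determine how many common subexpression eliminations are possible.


CSE count = total expressions - unique expressions
= 15 - 7 = 8

8


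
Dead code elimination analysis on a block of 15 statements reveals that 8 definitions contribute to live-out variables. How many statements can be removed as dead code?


Dead code = total statements - live definitions
= 15 - 8 = 7

7


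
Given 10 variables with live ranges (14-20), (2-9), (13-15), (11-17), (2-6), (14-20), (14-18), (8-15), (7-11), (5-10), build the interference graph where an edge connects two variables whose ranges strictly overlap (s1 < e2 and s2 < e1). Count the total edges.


Check all pairs for overlapping intervals.
Two intervals (s1,e1) and (s2,e2) overlap if s1 < e2 and s2 < e1.
v0 (14-20) vs v1..v9: overlaps v2, v3, v5, v6, v7 -> 5
v1 (2-9) vs v2..v9: overlaps v4, v7, v8, v9 -> 4
v2 (13-15) vs v3..v9: overlaps v3, v5, v6, v7 -> 4
v3 (11-17) vs v4..v9: overlaps v5, v6, v7 -> 3
v4 (2-6) vs v5..v9: overlaps v9 -> 1
v5 (14-20) vs v6..v9: overlaps v6, v7 -> 2
v6 (14-18) vs v7..v9: overlaps v7 -> 1
v7 (8-15) vs v8..v9: overlaps v8, v9 -> 2
v8 (7-11) vs v9: overlaps v9 -> 1
Total overlapping pairs = 5 + 4 + 4 + 3 + 1 + 2 + 1 + 2 + 1 = 23

23


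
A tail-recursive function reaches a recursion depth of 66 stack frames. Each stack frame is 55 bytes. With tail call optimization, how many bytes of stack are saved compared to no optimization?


Without TCO: 66 * 55 = 3630 bytes
With TCO: reuse 1 frame = 55 bytes
Savings = 3630 - 55 = 3575

3575


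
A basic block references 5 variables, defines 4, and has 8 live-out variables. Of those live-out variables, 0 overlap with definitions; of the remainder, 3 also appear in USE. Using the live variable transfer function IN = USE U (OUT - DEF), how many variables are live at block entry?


OUT - DEF: 8 - 0 = 8
|IN| = |USE| + |OUT - DEF| - |USE ∩ (OUT - DEF)| = 5 + 8 - 3 = 10

10


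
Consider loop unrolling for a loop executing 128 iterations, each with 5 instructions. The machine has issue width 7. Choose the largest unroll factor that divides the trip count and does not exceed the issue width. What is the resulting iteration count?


Largest divisor of 128 <= 7 is 4
New iterations = 128 / 4 = 32

32


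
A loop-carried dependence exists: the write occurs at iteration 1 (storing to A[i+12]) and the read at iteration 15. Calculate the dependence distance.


Distance = read iteration - write iteration
= 15 - 1 = 14

14


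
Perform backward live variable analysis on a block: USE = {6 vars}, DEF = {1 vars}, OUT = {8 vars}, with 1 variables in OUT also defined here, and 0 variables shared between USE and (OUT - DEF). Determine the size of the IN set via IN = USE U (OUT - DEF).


OUT - DEF: 8 - 1 = 7
|IN| = |USE| + |OUT - DEF| - |USE ∩ (OUT - DEF)| = 6 + 7 - 0 = 13

13


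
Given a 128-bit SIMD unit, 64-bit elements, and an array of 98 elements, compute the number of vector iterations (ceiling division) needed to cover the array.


Width = 128 / 64 = 2 elements per vector op
Iterations = ceil(98 / 2) = 49

49


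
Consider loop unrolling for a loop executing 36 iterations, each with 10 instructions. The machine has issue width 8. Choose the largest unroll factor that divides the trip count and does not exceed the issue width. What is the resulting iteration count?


Largest divisor of 36 <= 8 is 6
New iterations = 36 / 6 = 6

6


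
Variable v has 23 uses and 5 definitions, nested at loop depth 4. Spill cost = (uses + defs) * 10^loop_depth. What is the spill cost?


uses + defs = 23 + 5 = 28
10^4 = 10000
Spill cost = 28 * 10000 = 280000

280000


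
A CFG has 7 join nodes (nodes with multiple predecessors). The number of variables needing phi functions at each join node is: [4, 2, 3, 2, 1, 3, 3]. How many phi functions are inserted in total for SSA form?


Total phi functions = sum of phi functions at each join node
= 4 + 2 + 3 + 2 + 1 + 3 + 3 = 18

18


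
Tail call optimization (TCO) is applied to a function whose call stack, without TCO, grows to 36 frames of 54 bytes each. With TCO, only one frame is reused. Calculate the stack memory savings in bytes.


Without TCO: 36 * 54 = 1944 bytes
With TCO: reuse 1 frame = 54 bytes
Savings = 1944 - 54 = 1890

1890


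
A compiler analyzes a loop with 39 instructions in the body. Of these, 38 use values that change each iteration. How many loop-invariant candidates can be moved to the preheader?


Invariant candidates = total - loop-dependent
= 39 - 38 = 1

1


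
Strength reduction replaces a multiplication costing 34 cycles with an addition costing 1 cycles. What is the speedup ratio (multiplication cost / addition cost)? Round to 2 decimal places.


Ratio = mult_cost / add_cost = 34 / 1 = 34.0

34.0


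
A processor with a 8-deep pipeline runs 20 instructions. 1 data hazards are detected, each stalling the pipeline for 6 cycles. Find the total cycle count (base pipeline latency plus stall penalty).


Base cycles = 8 + 20 - 1 = 27
Total stalls = 1 * 6 = 6
Total = 27 + 6 = 33

33


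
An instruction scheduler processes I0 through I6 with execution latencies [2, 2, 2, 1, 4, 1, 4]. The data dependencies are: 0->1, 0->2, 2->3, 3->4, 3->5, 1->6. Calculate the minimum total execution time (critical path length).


Compute longest path through dependency graph: dist(Ik) = max over predecessors of dist + latency(Ik).
dist(I0) = latency 2 = 2
dist(I1) = dist(I0) + 2 = 2 + 2 = 4
dist(I2) = dist(I0) + 2 = 2 + 2 = 4
dist(I3) = dist(I2) + 1 = 4 + 1 = 5
dist(I4) = dist(I3) + 4 = 5 + 4 = 9
dist(I5) = dist(I3) + 1 = 5 + 1 = 6
dist(I6) = dist(I1) + 4 = 4 + 4 = 8
Critical path = max dist = 9

9


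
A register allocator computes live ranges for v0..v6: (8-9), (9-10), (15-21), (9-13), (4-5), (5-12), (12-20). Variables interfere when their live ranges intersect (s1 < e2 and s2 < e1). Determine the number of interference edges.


Check all pairs for overlapping intervals.
Two intervals (s1,e1) and (s2,e2) overlap if s1 < e2 and s2 < e1.
v0 (8-9) vs v1..v6: overlaps v5 -> 1
v1 (9-10) vs v2..v6: overlaps v3, v5 -> 2
v2 (15-21) vs v3..v6: overlaps v6 -> 1
v3 (9-13) vs v4..v6: overlaps v5, v6 -> 2
v4 (4-5) vs v5..v6: overlaps none -> 0
v5 (5-12) vs v6: overlaps none -> 0
Total overlapping pairs = 1 + 2 + 1 + 2 + 0 + 0 = 6

6


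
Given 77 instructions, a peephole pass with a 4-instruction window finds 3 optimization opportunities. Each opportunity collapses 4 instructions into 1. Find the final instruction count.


Each match removes 3 instructions.
Total removed = 3 * 3 = 9
Remaining = 77 - 9 = 68

68


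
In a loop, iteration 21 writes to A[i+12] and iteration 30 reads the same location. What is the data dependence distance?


Distance = read iteration - write iteration
= 30 - 21 = 9

9


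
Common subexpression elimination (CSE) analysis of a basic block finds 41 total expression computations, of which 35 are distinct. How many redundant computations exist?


CSE count = total expressions - unique expressions
= 41 - 35 = 6

6


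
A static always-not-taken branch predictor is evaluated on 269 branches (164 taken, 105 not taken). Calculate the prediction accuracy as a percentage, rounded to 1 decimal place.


Predictor: always-not-taken
Correct predictions = 105
Accuracy = 105 / 269 * 100 = 39.0%

39.0


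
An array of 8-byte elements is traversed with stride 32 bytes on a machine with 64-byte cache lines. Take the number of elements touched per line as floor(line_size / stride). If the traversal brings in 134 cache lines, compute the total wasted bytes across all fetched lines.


Elements per line = floor(64 / 32) = 2
Bytes used per line = 2 * 8 = 16
Wasted per line = 64 - 16 = 48
Total wasted = 48 * 134 = 6432

6432


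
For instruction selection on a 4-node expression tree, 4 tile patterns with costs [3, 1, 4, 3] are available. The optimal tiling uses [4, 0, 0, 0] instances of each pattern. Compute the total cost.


Total cost = sum(count_i * cost_i)
= 4*3 + 0*1 + 0*4 + 0*3
= 12

12


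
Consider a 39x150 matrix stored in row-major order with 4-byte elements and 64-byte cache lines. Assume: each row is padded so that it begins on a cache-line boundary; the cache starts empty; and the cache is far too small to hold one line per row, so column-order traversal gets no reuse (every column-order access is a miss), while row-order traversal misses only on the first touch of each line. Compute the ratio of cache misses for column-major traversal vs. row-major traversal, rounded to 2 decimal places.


Each row occupies 150 * 4 = 600 bytes and starts on a line boundary, so it spans ceil(600 / 64) = 10 cache lines.
Row-major traversal misses (one per line touched): 39 * ceil(150 * 4 / 64) = 390
Column-major traversal misses (no reuse, every access misses): 39 * 150 = 5850
Ratio = 5850 / 390 = 15.0

15.0


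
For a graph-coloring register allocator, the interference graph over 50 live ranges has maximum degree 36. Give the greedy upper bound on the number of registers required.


Greedy coloring never needs more than (max_degree + 1) colors: when coloring a vertex, at most max_degree neighbors are already colored.
Upper bound = 36 + 1 = 37

37


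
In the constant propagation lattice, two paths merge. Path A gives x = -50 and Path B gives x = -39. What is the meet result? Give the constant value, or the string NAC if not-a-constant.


Meet operation: if both paths give the same constant, result is that constant; if they differ, result is NAC (not-a-constant).
Path A: -50, Path B: -39 -> differ
Result: not-a-constant -> NAC

NAC


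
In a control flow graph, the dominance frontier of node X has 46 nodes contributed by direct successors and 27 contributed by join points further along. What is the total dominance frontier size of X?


DF(X) = direct successor contributions + join point contributions
= 46 + 27 = 73

73


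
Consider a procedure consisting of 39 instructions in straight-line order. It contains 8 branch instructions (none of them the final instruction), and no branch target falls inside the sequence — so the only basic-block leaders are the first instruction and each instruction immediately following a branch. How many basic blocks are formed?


With no in-sequence branch targets, the leaders are the first instruction plus the instruction after each branch.
Number of basic blocks = branches + 1
= 8 + 1 = 9

9


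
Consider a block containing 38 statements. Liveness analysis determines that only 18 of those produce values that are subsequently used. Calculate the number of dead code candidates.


Dead code = total statements - live definitions
= 38 - 18 = 20

20


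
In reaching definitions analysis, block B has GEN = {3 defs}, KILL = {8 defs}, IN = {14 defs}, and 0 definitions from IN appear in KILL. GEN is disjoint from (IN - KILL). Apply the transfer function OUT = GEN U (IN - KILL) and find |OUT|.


IN - KILL: 14 - 0 = 14 surviving definitions
OUT = GEN + surviving = 3 + 14 = 17

17


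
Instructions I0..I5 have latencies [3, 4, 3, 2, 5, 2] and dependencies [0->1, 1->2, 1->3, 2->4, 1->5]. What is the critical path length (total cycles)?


Compute longest path through dependency graph: dist(Ik) = max over predecessors of dist + latency(Ik).
dist(I0) = latency 3 = 3
dist(I1) = dist(I0) + 4 = 3 + 4 = 7
dist(I2) = dist(I1) + 3 = 7 + 3 = 10
dist(I3) = dist(I1) + 2 = 7 + 2 = 9
dist(I4) = dist(I2) + 5 = 10 + 5 = 15
dist(I5) = dist(I1) + 2 = 7 + 2 = 9
Critical path = max dist = 15

15


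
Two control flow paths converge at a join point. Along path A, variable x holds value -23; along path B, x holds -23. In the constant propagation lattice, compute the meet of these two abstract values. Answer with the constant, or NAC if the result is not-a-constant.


Meet operation: if both paths give the same constant, result is that constant; if they differ, result is NAC (not-a-constant).
Path A: -23, Path B: -23 -> equal
Result: constant -> -23

-23


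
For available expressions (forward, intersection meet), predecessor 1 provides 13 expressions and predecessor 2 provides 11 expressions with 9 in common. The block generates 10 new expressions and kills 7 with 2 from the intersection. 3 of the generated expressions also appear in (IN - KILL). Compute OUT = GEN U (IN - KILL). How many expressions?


IN = intersection of predecessors = 9
IN - KILL = 9 - 2 = 7
|OUT| = |GEN| + |IN - KILL| - |GEN ∩ (IN - KILL)| = 10 + 7 - 3 = 14

14


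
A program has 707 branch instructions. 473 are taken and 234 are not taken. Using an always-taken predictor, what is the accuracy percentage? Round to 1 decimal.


Predictor: always-taken
Correct predictions = 473
Accuracy = 473 / 707 * 100 = 66.9%

66.9


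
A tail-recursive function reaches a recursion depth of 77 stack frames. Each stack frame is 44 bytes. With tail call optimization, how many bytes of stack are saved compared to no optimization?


Without TCO: 77 * 44 = 3388 bytes
With TCO: reuse 1 frame = 44 bytes
Savings = 3388 - 44 = 3344

3344


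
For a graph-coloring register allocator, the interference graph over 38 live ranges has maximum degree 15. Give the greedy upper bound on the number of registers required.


Greedy coloring never needs more than (max_degree + 1) colors: when coloring a vertex, at most max_degree neighbors are already colored.
Upper bound = 15 + 1 = 16

16


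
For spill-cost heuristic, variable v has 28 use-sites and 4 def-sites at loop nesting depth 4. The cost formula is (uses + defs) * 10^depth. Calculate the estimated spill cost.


uses + defs = 28 + 4 = 32
10^4 = 10000
Spill cost = 32 * 10000 = 320000

320000


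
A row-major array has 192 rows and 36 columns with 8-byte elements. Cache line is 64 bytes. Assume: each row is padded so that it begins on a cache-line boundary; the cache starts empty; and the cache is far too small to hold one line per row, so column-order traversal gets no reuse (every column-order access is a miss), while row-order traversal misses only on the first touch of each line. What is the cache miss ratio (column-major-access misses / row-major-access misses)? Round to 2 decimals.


Each row occupies 36 * 8 = 288 bytes and starts on a line boundary, so it spans ceil(288 / 64) = 5 cache lines.
Row-major traversal misses (one per line touched): 192 * ceil(36 * 8 / 64) = 960
Column-major traversal misses (no reuse, every access misses): 192 * 36 = 6912
Ratio = 6912 / 960 = 7.2

7.2


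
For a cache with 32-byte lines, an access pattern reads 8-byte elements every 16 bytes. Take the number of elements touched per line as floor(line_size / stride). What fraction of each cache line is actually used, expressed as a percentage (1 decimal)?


Elements per cache line = floor(32 / 16) = 2
Bytes used = 2 * 8 = 16
Utilization = 16 / 32 * 100 = 50.0%

50.0


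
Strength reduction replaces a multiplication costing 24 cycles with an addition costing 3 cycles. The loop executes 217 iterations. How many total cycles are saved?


Per-iteration saving = 24 - 3 = 21
Total saved = 217 * 21 = 4557

4557


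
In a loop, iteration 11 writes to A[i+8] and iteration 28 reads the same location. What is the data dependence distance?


Distance = read iteration - write iteration
= 28 - 11 = 17

17


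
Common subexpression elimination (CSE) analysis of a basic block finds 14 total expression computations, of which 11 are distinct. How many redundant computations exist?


CSE count = total expressions - unique expressions
= 14 - 11 = 3

3


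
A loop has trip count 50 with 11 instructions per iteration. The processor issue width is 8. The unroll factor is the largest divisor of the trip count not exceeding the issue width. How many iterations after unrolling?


Largest divisor of 50 <= 8 is 5
New iterations = 50 / 5 = 10

10


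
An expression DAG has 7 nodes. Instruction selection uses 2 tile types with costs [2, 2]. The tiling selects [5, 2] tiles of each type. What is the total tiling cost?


Total cost = sum(count_i * cost_i)
= 5*2 + 2*2
= 14

14


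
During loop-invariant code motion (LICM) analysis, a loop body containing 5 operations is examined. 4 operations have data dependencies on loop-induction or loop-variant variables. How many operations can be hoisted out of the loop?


Invariant candidates = total - loop-dependent
= 5 - 4 = 1

1


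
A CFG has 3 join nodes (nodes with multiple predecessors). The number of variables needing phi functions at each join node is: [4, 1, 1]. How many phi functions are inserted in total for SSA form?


Total phi functions = sum of phi functions at each join node
= 4 + 1 + 1 = 6

6


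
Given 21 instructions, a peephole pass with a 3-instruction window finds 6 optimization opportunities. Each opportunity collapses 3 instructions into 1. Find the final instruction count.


Each match removes 2 instructions.
Total removed = 6 * 2 = 12
Remaining = 21 - 12 = 9

9


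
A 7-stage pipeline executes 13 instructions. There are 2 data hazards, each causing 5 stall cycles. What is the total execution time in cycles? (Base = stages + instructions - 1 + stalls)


Base cycles = 7 + 13 - 1 = 19
Total stalls = 2 * 5 = 10
Total = 19 + 10 = 29

29


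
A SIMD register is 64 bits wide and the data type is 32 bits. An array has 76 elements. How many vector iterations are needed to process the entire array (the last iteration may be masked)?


Width = 64 / 32 = 2 elements per vector op
Iterations = ceil(76 / 2) = 38

38


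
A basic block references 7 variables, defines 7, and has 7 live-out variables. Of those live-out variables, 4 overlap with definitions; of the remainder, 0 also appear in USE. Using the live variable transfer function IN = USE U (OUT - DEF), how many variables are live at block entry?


OUT - DEF: 7 - 4 = 3
|IN| = |USE| + |OUT - DEF| - |USE ∩ (OUT - DEF)| = 7 + 3 - 0 = 10

10


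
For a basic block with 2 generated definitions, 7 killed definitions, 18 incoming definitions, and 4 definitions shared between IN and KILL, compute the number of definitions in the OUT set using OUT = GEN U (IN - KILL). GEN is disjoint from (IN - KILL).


IN - KILL: 18 - 4 = 14 surviving definitions
OUT = GEN + surviving = 2 + 14 = 16

16


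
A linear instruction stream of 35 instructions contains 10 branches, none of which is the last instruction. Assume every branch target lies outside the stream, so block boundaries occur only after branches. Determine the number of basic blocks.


With no in-sequence branch targets, the leaders are the first instruction plus the instruction after each branch.
Number of basic blocks = branches + 1
= 10 + 1 = 11

11


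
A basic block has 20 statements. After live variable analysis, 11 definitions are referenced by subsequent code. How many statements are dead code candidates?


Dead code = total statements - live definitions
= 20 - 11 = 9

9


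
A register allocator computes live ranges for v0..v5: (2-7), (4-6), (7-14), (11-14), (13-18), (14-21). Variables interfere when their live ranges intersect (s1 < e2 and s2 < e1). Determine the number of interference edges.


Check all pairs for overlapping intervals.
Two intervals (s1,e1) and (s2,e2) overlap if s1 < e2 and s2 < e1.
v0 (2-7) vs v1..v5: overlaps v1 -> 1
v1 (4-6) vs v2..v5: overlaps none -> 0
v2 (7-14) vs v3..v5: overlaps v3, v4 -> 2
v3 (11-14) vs v4..v5: overlaps v4 -> 1
v4 (13-18) vs v5: overlaps v5 -> 1
Total overlapping pairs = 1 + 0 + 2 + 1 + 1 = 5

5


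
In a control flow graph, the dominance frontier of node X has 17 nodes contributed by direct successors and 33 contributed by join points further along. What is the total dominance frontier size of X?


DF(X) = direct successor contributions + join point contributions
= 17 + 33 = 50

50


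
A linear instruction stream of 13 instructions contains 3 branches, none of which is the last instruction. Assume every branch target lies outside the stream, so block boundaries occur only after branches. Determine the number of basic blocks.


With no in-sequence branch targets, the leaders are the first instruction plus the instruction after each branch.
Number of basic blocks = branches + 1
= 3 + 1 = 4

4


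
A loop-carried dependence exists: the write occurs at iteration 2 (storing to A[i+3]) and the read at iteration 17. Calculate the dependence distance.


Distance = read iteration - write iteration
= 17 - 2 = 15

15


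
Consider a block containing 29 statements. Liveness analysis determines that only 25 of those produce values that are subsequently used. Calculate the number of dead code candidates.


Dead code = total statements - live definitions
= 29 - 25 = 4

4


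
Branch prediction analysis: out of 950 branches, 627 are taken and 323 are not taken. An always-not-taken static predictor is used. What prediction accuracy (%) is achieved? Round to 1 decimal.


Predictor: always-not-taken
Correct predictions = 323
Accuracy = 323 / 950 * 100 = 34.0%

34.0


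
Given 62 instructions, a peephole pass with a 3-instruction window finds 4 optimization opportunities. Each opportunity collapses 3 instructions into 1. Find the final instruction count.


Each match removes 2 instructions.
Total removed = 4 * 2 = 8
Remaining = 62 - 8 = 54

54


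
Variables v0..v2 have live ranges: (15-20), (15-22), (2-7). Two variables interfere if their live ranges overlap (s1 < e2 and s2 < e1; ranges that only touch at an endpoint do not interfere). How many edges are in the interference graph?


Check all pairs for overlapping intervals.
Two intervals (s1,e1) and (s2,e2) overlap if s1 < e2 and s2 < e1.
v0 (15-20) vs v1..v2: overlaps v1 -> 1
v1 (15-22) vs v2: overlaps none -> 0
Total overlapping pairs = 1 + 0 = 1

1


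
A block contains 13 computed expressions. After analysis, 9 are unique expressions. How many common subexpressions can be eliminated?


CSE count = total expressions - unique expressions
= 13 - 9 = 4

4


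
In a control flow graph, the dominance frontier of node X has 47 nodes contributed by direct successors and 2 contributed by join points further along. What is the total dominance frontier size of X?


DF(X) = direct successor contributions + join point contributions
= 47 + 2 = 49

49


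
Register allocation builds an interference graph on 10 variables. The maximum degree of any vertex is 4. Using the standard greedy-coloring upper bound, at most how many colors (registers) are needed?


Greedy coloring never needs more than (max_degree + 1) colors: when coloring a vertex, at most max_degree neighbors are already colored.
Upper bound = 4 + 1 = 5

5


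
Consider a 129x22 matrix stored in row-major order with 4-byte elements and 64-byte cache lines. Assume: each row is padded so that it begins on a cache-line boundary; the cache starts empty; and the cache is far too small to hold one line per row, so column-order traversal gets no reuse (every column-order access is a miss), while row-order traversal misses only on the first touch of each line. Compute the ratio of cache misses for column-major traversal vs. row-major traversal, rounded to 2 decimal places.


Each row occupies 22 * 4 = 88 bytes and starts on a line boundary, so it spans ceil(88 / 64) = 2 cache lines.
Row-major traversal misses (one per line touched): 129 * ceil(22 * 4 / 64) = 258
Column-major traversal misses (no reuse, every access misses): 129 * 22 = 2838
Ratio = 2838 / 258 = 11.0

11.0


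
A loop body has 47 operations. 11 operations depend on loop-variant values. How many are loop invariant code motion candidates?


Invariant candidates = total - loop-dependent
= 47 - 11 = 36

36


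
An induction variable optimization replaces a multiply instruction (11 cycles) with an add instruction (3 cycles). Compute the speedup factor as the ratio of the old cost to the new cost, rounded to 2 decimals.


Ratio = mult_cost / add_cost = 11 / 3 = 3.67

3.67


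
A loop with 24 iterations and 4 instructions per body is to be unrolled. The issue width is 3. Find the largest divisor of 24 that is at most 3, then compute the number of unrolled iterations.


Largest divisor of 24 <= 3 is 3
New iterations = 24 / 3 = 8

8


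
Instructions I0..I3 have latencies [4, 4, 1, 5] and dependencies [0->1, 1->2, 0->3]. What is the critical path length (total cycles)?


Compute longest path through dependency graph: dist(Ik) = max over predecessors of dist + latency(Ik).
dist(I0) = latency 4 = 4
dist(I1) = dist(I0) + 4 = 4 + 4 = 8
dist(I2) = dist(I1) + 1 = 8 + 1 = 9
dist(I3) = dist(I0) + 5 = 4 + 5 = 9
Critical path = max dist = 9

9


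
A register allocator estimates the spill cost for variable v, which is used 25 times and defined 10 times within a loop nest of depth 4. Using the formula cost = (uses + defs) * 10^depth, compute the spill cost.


uses + defs = 25 + 10 = 35
10^4 = 10000
Spill cost = 35 * 10000 = 350000

350000


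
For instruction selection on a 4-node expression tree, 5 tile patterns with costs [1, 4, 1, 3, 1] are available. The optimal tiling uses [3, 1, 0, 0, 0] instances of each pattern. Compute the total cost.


Total cost = sum(count_i * cost_i)
= 3*1 + 1*4 + 0*1 + 0*3 + 0*1
= 7

7


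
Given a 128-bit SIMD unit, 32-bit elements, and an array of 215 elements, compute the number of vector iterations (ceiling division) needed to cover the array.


Width = 128 / 32 = 4 elements per vector op
Iterations = ceil(215 / 4) = 54

54


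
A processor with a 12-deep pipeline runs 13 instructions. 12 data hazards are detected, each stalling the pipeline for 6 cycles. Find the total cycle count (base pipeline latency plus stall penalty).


Base cycles = 12 + 13 - 1 = 24
Total stalls = 12 * 6 = 72
Total = 24 + 72 = 96

96


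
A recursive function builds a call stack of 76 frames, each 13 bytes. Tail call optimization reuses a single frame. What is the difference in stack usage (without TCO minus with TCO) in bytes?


Without TCO: 76 * 13 = 988 bytes
With TCO: reuse 1 frame = 13 bytes
Savings = 988 - 13 = 975

975


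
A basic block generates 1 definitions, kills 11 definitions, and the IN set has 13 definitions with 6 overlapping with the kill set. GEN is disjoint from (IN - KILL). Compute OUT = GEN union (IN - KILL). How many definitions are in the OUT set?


IN - KILL: 13 - 6 = 7 surviving definitions
OUT = GEN + surviving = 1 + 7 = 8

8


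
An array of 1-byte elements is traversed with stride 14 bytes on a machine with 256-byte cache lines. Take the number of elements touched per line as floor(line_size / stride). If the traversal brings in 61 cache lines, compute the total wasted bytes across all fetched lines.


Elements per line = floor(256 / 14) = 18
Bytes used per line = 18 * 1 = 18
Wasted per line = 256 - 18 = 238
Total wasted = 238 * 61 = 14518

14518


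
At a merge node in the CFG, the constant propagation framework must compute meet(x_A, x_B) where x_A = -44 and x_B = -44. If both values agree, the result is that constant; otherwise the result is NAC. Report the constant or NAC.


Meet operation: if both paths give the same constant, result is that constant; if they differ, result is NAC (not-a-constant).
Path A: -44, Path B: -44 -> equal
Result: constant -> -44

-44


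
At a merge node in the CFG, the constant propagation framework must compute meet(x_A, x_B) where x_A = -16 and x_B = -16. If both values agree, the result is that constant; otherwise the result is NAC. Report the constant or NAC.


Meet operation: if both paths give the same constant, result is that constant; if they differ, result is NAC (not-a-constant).
Path A: -16, Path B: -16 -> equal
Result: constant -> -16

-16


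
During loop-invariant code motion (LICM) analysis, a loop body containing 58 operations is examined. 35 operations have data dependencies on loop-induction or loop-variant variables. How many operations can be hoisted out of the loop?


Invariant candidates = total - loop-dependent
= 58 - 35 = 23

23


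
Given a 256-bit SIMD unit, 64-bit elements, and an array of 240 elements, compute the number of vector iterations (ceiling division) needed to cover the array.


Width = 256 / 64 = 4 elements per vector op
Iterations = ceil(240 / 4) = 60

60


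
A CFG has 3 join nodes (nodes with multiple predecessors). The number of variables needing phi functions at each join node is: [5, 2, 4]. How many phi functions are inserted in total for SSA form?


Total phi functions = sum of phi functions at each join node
= 5 + 2 + 4 = 11

11


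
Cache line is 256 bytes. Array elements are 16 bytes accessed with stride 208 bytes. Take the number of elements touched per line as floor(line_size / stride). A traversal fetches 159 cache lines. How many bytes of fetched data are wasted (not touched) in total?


Elements per line = floor(256 / 208) = 1
Bytes used per line = 1 * 16 = 16
Wasted per line = 256 - 16 = 240
Total wasted = 240 * 159 = 38160

38160


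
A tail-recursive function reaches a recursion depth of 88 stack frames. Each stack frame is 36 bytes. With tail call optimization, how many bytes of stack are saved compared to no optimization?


Without TCO: 88 * 36 = 3168 bytes
With TCO: reuse 1 frame = 36 bytes
Savings = 3168 - 36 = 3132

3132


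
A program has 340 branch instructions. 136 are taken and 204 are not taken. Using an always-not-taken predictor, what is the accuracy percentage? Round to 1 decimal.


Predictor: always-not-taken
Correct predictions = 204
Accuracy = 204 / 340 * 100 = 60.0%

60.0


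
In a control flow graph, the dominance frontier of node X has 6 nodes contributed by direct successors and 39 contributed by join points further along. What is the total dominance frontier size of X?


DF(X) = direct successor contributions + join point contributions
= 6 + 39 = 45

45


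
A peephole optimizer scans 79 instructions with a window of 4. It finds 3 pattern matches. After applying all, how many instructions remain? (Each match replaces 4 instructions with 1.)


Each match removes 3 instructions.
Total removed = 3 * 3 = 9
Remaining = 79 - 9 = 70

70


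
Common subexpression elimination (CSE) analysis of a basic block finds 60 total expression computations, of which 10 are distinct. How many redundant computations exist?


CSE count = total expressions - unique expressions
= 60 - 10 = 50

50


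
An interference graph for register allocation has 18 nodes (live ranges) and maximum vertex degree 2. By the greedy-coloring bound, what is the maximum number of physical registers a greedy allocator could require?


Greedy coloring never needs more than (max_degree + 1) colors: when coloring a vertex, at most max_degree neighbors are already colored.
Upper bound = 2 + 1 = 3

3


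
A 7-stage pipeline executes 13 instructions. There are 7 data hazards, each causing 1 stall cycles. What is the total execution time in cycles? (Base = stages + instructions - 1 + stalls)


Base cycles = 7 + 13 - 1 = 19
Total stalls = 7 * 1 = 7
Total = 19 + 7 = 26

26


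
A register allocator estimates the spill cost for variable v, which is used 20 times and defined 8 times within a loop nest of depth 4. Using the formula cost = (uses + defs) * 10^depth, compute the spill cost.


uses + defs = 20 + 8 = 28
10^4 = 10000
Spill cost = 28 * 10000 = 280000

280000


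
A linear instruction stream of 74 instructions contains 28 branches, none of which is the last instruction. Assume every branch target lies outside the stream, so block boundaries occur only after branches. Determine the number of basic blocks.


With no in-sequence branch targets, the leaders are the first instruction plus the instruction after each branch.
Number of basic blocks = branches + 1
= 28 + 1 = 29

29


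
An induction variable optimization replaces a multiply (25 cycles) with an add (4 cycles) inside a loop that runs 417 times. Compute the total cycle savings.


Per-iteration saving = 25 - 4 = 21
Total saved = 417 * 21 = 8757

8757


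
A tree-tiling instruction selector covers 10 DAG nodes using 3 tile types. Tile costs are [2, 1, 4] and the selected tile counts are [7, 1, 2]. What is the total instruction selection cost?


Total cost = sum(count_i * cost_i)
= 7*2 + 1*1 + 2*4
= 23

23


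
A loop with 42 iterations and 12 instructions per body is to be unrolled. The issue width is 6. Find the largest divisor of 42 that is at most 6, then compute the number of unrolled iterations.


Largest divisor of 42 <= 6 is 6
New iterations = 42 / 6 = 7

7


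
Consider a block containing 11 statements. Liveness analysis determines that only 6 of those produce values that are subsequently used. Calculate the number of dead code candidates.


Dead code = total statements - live definitions
= 11 - 6 = 5

5


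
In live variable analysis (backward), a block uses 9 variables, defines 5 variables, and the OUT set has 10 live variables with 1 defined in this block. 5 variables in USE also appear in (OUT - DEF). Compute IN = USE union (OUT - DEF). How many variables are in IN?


OUT - DEF: 10 - 1 = 9
|IN| = |USE| + |OUT - DEF| - |USE ∩ (OUT - DEF)| = 9 + 9 - 5 = 13

13


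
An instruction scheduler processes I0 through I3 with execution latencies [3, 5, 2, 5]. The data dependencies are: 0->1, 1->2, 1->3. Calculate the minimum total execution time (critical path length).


Compute longest path through dependency graph: dist(Ik) = max over predecessors of dist + latency(Ik).
dist(I0) = latency 3 = 3
dist(I1) = dist(I0) + 5 = 3 + 5 = 8
dist(I2) = dist(I1) + 2 = 8 + 2 = 10
dist(I3) = dist(I1) + 5 = 8 + 5 = 13
Critical path = max dist = 13

13


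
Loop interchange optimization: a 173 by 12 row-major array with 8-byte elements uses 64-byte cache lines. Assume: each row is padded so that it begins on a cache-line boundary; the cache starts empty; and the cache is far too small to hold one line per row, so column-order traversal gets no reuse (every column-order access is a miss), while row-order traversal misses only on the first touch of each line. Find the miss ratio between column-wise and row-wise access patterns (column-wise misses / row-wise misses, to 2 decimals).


Each row occupies 12 * 8 = 96 bytes and starts on a line boundary, so it spans ceil(96 / 64) = 2 cache lines.
Row-major traversal misses (one per line touched): 173 * ceil(12 * 8 / 64) = 346
Column-major traversal misses (no reuse, every access misses): 173 * 12 = 2076
Ratio = 2076 / 346 = 6.0

6.0


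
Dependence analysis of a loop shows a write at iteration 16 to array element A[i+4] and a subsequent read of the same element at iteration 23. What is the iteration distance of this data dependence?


Distance = read iteration - write iteration
= 23 - 16 = 7

7


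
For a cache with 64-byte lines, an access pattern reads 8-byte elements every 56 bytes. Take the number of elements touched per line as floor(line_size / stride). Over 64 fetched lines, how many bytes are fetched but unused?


Elements per line = floor(64 / 56) = 1
Bytes used per line = 1 * 8 = 8
Wasted per line = 64 - 8 = 56
Total wasted = 56 * 64 = 3584

3584


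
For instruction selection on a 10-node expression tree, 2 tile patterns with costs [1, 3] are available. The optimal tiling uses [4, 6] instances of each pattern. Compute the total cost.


Total cost = sum(count_i * cost_i)
= 4*1 + 6*3
= 22

22


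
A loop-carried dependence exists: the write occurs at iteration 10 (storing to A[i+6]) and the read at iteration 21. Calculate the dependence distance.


Distance = read iteration - write iteration
= 21 - 10 = 11

11


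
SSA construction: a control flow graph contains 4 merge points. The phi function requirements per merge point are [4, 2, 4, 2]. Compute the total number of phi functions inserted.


Total phi functions = sum of phi functions at each join node
= 4 + 2 + 4 + 2 = 12

12


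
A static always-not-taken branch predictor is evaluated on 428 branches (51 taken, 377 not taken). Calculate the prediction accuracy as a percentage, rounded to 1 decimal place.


Predictor: always-not-taken
Correct predictions = 377
Accuracy = 377 / 428 * 100 = 88.1%

88.1


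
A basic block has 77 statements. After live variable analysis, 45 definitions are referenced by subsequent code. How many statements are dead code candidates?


Dead code = total statements - live definitions
= 77 - 45 = 32

32


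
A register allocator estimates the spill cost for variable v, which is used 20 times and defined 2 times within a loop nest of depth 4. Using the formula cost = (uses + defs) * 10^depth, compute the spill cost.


uses + defs = 20 + 2 = 22
10^4 = 10000
Spill cost = 22 * 10000 = 220000

220000


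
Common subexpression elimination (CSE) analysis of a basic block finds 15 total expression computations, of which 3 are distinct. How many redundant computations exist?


CSE count = total expressions - unique expressions
= 15 - 3 = 12

12


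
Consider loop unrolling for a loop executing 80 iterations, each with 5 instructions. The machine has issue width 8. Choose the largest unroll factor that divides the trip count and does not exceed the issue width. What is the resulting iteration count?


Largest divisor of 80 <= 8 is 8
New iterations = 80 / 8 = 10

10


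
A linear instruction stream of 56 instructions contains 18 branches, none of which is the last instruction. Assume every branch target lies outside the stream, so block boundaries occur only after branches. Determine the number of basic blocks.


With no in-sequence branch targets, the leaders are the first instruction plus the instruction after each branch.
Number of basic blocks = branches + 1
= 18 + 1 = 19

19


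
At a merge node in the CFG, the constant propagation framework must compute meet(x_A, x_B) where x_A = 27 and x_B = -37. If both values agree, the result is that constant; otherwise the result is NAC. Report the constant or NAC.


Meet operation: if both paths give the same constant, result is that constant; if they differ, result is NAC (not-a-constant).
Path A: 27, Path B: -37 -> differ
Result: not-a-constant -> NAC

NAC
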